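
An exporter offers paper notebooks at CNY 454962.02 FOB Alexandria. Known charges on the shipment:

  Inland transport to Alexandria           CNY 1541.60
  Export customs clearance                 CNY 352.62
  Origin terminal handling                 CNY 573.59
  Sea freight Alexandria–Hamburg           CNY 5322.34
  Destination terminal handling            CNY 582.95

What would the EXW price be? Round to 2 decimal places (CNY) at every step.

EXW price: CNY 452494.21

Not relevant to the conversion: destination terminal, freight — on the buyer under both terms; not part of either seller's price.
From FOB to EXW, the seller no longer bears: inland to port, export clearance, origin terminal.
EXW price = 454962.02 − 1541.60 − 352.62 − 573.59 = 452494.21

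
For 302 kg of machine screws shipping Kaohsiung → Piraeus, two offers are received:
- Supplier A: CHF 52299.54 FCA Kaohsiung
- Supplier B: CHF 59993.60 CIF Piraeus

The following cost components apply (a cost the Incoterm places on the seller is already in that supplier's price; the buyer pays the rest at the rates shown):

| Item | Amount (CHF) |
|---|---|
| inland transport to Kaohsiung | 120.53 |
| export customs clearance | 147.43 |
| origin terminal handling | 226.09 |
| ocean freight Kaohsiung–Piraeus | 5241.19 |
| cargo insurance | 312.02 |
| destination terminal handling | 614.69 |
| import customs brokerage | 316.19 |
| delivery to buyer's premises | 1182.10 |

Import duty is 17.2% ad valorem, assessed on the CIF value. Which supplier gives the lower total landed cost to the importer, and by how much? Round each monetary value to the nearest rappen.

Supplier A is cheaper by CHF 2244.10

Supplier A (FCA):
CIF value = FCA price + origin terminal + freight + insurance = 52299.54 + 226.09 + 5241.19 + 312.02 = 58078.84
Import duty = 58078.84 × 17.2% = 9989.56
Buyer bears (A): 226.09 + 5241.19 + 312.02 + 614.69 + 316.19 + 1182.10 = 7892.28
Landed cost (A) = invoice 52299.54 + 7892.28 + duty 9989.56 = 70181.38
Supplier B (CIF):
The CIF price already equals the CIF value: 59993.60
Import duty = 59993.60 × 17.2% = 10318.90
Buyer bears (B): 614.69 + 316.19 + 1182.10 = 2112.98
Landed cost (B) = invoice 59993.60 + 2112.98 + duty 10318.90 = 72425.48
Difference = |70181.38 − 72425.48| = 2244.10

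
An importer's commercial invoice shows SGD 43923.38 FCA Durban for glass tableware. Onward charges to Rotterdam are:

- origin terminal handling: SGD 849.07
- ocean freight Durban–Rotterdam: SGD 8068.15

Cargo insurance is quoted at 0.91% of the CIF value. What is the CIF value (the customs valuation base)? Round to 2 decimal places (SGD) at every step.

CIF value: SGD 53325.87

Let C be the CIF value. C = FCA price + pre-shipment costs + freight + 0.91% × C
C − 0.91% × C = 43923.38 + 849.07 + 8068.15
0.9909 × C = 52840.60
C = 52840.60 / 0.9909 = 53325.87
Insurance premium = 0.91% × 53325.87 = 485.27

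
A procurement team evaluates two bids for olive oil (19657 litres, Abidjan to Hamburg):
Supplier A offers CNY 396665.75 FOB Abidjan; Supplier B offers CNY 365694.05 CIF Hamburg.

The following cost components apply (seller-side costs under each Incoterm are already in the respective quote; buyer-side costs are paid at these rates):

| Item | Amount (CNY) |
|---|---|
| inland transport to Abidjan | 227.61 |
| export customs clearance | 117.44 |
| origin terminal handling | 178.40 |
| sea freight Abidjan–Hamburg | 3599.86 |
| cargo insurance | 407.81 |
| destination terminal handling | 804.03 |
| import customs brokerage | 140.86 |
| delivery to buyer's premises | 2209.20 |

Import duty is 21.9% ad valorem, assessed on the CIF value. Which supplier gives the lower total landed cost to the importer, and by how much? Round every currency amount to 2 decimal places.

Supplier B is cheaper by CNY 42639.85

Supplier A (FOB):
CIF value = FOB price + freight + insurance = 396665.75 + 3599.86 + 407.81 = 400673.42
Import duty = 400673.42 × 21.9% = 87747.48
Buyer bears (A): 3599.86 + 407.81 + 804.03 + 140.86 + 2209.20 = 7161.76
Landed cost (A) = invoice 396665.75 + 7161.76 + duty 87747.48 = 491574.99
Supplier B (CIF):
The CIF price already equals the CIF value: 365694.05
Import duty = 365694.05 × 21.9% = 80087.00
Buyer bears (B): 804.03 + 140.86 + 2209.20 = 3154.09
Landed cost (B) = invoice 365694.05 + 3154.09 + duty 80087.00 = 448935.14
Difference = |491574.99 − 448935.14| = 42639.85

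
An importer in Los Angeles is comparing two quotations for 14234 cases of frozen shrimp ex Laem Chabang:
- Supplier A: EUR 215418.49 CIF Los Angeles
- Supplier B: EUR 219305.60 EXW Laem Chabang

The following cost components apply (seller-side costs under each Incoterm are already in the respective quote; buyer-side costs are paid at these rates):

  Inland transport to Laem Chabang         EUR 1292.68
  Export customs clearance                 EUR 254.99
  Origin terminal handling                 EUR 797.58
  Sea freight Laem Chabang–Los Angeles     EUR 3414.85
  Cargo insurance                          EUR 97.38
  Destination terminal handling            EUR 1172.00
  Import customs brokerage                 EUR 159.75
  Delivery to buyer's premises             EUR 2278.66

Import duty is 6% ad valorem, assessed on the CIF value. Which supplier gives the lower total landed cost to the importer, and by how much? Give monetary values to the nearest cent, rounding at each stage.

Supplier A (CIF):
The CIF price already equals the CIF value: 215418.49
Import duty = 215418.49 × 6% = 12925.11
Buyer bears (A): 1172.00 + 159.75 + 2278.66 = 3610.41
Landed cost (A) = invoice 215418.49 + 3610.41 + duty 12925.11 = 231954.01
Supplier B (EXW):
CIF value = EXW price + inland to port + export clearance + origin terminal + freight + insurance = 219305.60 + 1292.68 + 254.99 + 797.58 + 3414.85 + 97.38 = 225163.08
Import duty = 225163.08 × 6% = 13509.78
Buyer bears (B): 1292.68 + 254.99 + 797.58 + 3414.85 + 97.38 + 1172.00 + 159.75 + 2278.66 = 9467.89
Landed cost (B) = invoice 219305.60 + 9467.89 + duty 13509.78 = 242283.27
Difference = |231954.01 − 242283.27| = 10329.26

Supplier A is cheaper by EUR 10329.26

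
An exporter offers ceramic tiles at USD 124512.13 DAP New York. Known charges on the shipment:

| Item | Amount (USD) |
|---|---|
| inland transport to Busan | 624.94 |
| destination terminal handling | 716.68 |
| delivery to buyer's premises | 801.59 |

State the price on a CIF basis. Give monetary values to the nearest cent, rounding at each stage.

CIF price: USD 122993.86

Not relevant to the conversion: inland to port — on the seller under both DAP and CIF; already in the DAP price and stays in the CIF price.
From DAP to CIF, the seller no longer bears: destination terminal, delivery.
CIF price = 124512.13 − 716.68 − 801.59 = 122993.86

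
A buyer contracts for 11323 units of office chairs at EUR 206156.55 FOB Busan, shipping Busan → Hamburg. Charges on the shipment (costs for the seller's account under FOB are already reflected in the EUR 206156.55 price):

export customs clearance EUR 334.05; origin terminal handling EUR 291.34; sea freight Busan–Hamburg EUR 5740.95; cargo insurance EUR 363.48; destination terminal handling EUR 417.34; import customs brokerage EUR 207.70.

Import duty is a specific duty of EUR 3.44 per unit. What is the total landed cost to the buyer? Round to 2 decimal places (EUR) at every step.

FOB: the seller bears costs until goods are on board at the origin port; the buyer bears freight, insurance and all costs thereafter.
Already in the invoice (seller's account under FOB): export clearance, origin terminal — exclude.
CIF value = FOB price + freight + insurance = 206156.55 + 5740.95 + 363.48 = 212260.98
Import duty = 11323 × 3.44 = 38951.12
Buyer bears: freight 5740.95 + insurance 363.48 + destination terminal 417.34 + brokerage 207.70 + duty 38951.12 = 45680.59
Landed cost = invoice 206156.55 + 45680.59 = 251837.14

Total landed cost: EUR 251837.14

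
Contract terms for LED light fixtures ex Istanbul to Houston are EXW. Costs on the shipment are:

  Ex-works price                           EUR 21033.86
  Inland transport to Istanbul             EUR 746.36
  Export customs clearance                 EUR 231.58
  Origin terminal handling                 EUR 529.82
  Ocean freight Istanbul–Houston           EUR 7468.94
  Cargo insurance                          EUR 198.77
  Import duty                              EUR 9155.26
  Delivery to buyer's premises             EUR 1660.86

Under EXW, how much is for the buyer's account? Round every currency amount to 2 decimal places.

Buyer's account: EUR 19991.59

EXW: the seller makes goods available at their premises; the buyer bears all onward costs.
Seller's account: goods 21033.86 = 21033.86
Buyer's account: inland to port 746.36 + export clearance 231.58 + origin terminal 529.82 + freight 7468.94 + insurance 198.77 + duty 9155.26 + delivery 1660.86 = 19991.59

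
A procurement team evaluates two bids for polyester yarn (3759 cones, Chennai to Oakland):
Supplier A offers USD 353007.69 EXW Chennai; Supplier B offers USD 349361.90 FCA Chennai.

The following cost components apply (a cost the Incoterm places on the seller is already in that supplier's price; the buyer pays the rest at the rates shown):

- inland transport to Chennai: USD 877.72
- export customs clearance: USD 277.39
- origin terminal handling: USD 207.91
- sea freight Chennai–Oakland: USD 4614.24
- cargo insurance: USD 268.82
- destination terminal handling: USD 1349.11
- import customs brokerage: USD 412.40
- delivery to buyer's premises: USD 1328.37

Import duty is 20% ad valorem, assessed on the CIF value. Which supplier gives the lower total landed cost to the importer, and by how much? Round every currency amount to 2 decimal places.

Supplier A (EXW):
CIF value = EXW price + inland to port + export clearance + origin terminal + freight + insurance = 353007.69 + 877.72 + 277.39 + 207.91 + 4614.24 + 268.82 = 359253.77
Import duty = 359253.77 × 20% = 71850.75
Buyer bears (A): 877.72 + 277.39 + 207.91 + 4614.24 + 268.82 + 1349.11 + 412.40 + 1328.37 = 9335.96
Landed cost (A) = invoice 353007.69 + 9335.96 + duty 71850.75 = 434194.40
Supplier B (FCA):
CIF value = FCA price + origin terminal + freight + insurance = 349361.90 + 207.91 + 4614.24 + 268.82 = 354452.87
Import duty = 354452.87 × 20% = 70890.57
Buyer bears (B): 207.91 + 4614.24 + 268.82 + 1349.11 + 412.40 + 1328.37 = 8180.85
Landed cost (B) = invoice 349361.90 + 8180.85 + duty 70890.57 = 428433.32
Difference = |434194.40 − 428433.32| = 5761.08

Supplier B is cheaper by USD 5761.08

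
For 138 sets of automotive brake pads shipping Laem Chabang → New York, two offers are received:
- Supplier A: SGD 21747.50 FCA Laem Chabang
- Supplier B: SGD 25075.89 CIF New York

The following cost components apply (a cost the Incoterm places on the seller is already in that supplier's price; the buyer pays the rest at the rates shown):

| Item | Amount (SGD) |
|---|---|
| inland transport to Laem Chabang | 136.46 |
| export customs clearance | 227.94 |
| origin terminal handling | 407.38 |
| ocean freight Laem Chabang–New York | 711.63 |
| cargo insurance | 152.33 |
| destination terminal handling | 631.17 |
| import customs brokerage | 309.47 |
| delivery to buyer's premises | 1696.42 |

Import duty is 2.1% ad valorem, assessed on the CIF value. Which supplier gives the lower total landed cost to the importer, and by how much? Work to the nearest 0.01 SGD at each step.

Supplier A is cheaper by SGD 2100.24

Supplier A (FCA):
CIF value = FCA price + origin terminal + freight + insurance = 21747.50 + 407.38 + 711.63 + 152.33 = 23018.84
Import duty = 23018.84 × 2.1% = 483.40
Buyer bears (A): 407.38 + 711.63 + 152.33 + 631.17 + 309.47 + 1696.42 = 3908.40
Landed cost (A) = invoice 21747.50 + 3908.40 + duty 483.40 = 26139.30
Supplier B (CIF):
The CIF price already equals the CIF value: 25075.89
Import duty = 25075.89 × 2.1% = 526.59
Buyer bears (B): 631.17 + 309.47 + 1696.42 = 2637.06
Landed cost (B) = invoice 25075.89 + 2637.06 + duty 526.59 = 28239.54
Difference = |26139.30 − 28239.54| = 2100.24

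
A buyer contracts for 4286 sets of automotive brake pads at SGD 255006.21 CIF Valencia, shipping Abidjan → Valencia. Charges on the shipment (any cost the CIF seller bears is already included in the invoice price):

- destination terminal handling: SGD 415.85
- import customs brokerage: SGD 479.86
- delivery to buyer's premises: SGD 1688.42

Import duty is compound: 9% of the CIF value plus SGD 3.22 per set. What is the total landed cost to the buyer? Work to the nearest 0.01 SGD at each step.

CIF: the seller pays costs through ocean freight and marine insurance to the destination port.
The CIF price already equals the CIF value: 255006.21
Ad valorem component: 255006.21 × 9% = 22950.56
Specific component: 4286 × 3.22 = 13800.92
Import duty = 22950.56 + 13800.92 = 36751.48
Buyer bears: destination terminal 415.85 + brokerage 479.86 + delivery 1688.42 + duty 36751.48 = 39335.61
Landed cost = invoice 255006.21 + 39335.61 = 294341.82

Total landed cost: SGD 294341.82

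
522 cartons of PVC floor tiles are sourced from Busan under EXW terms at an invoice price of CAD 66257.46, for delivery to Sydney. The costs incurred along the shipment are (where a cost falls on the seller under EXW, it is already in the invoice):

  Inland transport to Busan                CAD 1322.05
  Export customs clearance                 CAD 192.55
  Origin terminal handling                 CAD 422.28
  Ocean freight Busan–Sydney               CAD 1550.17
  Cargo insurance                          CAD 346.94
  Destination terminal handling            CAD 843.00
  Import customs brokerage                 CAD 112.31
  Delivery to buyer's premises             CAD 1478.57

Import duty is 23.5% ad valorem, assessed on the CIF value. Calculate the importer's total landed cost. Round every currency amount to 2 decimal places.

EXW: the seller makes goods available at their premises; the buyer bears all onward costs.
CIF value = EXW price + inland to port + export clearance + origin terminal + freight + insurance = 66257.46 + 1322.05 + 192.55 + 422.28 + 1550.17 + 346.94 = 70091.45
Import duty = 70091.45 × 23.5% = 16471.49
Buyer bears: inland to port 1322.05 + export clearance 192.55 + origin terminal 422.28 + freight 1550.17 + insurance 346.94 + destination terminal 843.00 + brokerage 112.31 + delivery 1478.57 + duty 16471.49 = 22739.36
Landed cost = invoice 66257.46 + 22739.36 = 88996.82

Total landed cost: CAD 88996.82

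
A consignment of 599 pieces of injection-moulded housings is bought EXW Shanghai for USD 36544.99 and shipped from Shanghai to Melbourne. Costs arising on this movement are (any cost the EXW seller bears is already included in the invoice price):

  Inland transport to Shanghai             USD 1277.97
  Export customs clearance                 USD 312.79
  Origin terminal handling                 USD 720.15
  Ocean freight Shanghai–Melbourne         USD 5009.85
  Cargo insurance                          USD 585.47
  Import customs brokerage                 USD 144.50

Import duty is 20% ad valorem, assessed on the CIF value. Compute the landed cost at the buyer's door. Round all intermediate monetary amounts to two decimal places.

EXW: the seller makes goods available at their premises; the buyer bears all onward costs.
CIF value = EXW price + inland to port + export clearance + origin terminal + freight + insurance = 36544.99 + 1277.97 + 312.79 + 720.15 + 5009.85 + 585.47 = 44451.22
Import duty = 44451.22 × 20% = 8890.24
Buyer bears: inland to port 1277.97 + export clearance 312.79 + origin terminal 720.15 + freight 5009.85 + insurance 585.47 + brokerage 144.50 + duty 8890.24 = 16940.97
Landed cost = invoice 36544.99 + 16940.97 = 53485.96

Total landed cost: USD 53485.96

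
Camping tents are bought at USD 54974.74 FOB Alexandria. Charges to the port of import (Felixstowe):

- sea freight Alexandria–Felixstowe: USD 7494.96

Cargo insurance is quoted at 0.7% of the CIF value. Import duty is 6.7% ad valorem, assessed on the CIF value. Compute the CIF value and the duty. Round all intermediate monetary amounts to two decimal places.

CIF value: USD 62910.07; import duty: USD 4214.97

Let C be the CIF value. C = FOB price + freight + 0.7% × C
C − 0.7% × C = 54974.74 + 7494.96
0.993 × C = 62469.70
C = 62469.70 / 0.993 = 62910.07
Insurance premium = 0.7% × 62910.07 = 440.37
Import duty = 62910.07 × 6.7% = 4214.97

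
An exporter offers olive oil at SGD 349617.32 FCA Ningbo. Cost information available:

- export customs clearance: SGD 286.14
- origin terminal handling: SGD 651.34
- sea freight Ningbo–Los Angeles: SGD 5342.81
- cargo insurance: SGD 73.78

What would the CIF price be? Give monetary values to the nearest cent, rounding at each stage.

Not relevant to the conversion: export clearance — on the seller under both FCA and CIF; already in the FCA price and stays in the CIF price.
From FCA to CIF, the seller additionally bears: origin terminal, freight, insurance.
CIF price = 349617.32 + 651.34 + 5342.81 + 73.78 = 355685.25

CIF price: SGD 355685.25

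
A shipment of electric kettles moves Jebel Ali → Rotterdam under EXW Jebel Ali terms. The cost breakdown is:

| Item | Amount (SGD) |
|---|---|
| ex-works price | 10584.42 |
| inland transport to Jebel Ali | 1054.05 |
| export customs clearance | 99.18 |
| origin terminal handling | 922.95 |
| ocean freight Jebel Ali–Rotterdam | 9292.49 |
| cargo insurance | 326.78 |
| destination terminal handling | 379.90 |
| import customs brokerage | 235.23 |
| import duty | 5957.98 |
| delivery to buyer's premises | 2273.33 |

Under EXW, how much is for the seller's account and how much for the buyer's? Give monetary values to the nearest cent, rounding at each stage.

Seller: SGD 10584.42; buyer: SGD 20541.89

EXW: the seller makes goods available at their premises; the buyer bears all onward costs.
Seller's account: goods 10584.42 = 10584.42
Buyer's account: inland to port 1054.05 + export clearance 99.18 + origin terminal 922.95 + freight 9292.49 + insurance 326.78 + destination terminal 379.90 + brokerage 235.23 + duty 5957.98 + delivery 2273.33 = 20541.89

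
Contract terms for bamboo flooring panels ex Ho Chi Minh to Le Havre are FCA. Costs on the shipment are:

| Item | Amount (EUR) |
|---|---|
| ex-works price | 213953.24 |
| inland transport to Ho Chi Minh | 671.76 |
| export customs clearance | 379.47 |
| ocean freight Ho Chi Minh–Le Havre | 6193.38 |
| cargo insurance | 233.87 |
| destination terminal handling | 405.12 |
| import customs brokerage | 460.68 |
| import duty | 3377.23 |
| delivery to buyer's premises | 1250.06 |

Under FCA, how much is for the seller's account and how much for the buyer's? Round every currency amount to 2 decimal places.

FCA: the seller delivers export-cleared goods to the carrier; the buyer bears costs from that point.
Seller's account: goods 213953.24 + inland to port 671.76 + export clearance 379.47 = 215004.47
Buyer's account: freight 6193.38 + insurance 233.87 + destination terminal 405.12 + brokerage 460.68 + duty 3377.23 + delivery 1250.06 = 11920.34

Seller: EUR 215004.47; buyer: EUR 11920.34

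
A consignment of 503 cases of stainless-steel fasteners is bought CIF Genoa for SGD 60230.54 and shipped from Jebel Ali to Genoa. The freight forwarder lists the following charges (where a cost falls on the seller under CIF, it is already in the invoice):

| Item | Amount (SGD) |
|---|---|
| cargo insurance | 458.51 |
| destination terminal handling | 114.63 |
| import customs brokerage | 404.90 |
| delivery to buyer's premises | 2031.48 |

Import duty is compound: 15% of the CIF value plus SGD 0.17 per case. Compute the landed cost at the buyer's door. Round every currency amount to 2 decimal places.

Total landed cost: SGD 71901.64

CIF: the seller pays costs through ocean freight and marine insurance to the destination port.
Already in the invoice (seller's account under CIF): insurance — exclude.
The CIF price already equals the CIF value: 60230.54
Ad valorem component: 60230.54 × 15% = 9034.58
Specific component: 503 × 0.17 = 85.51
Import duty = 9034.58 + 85.51 = 9120.09
Buyer bears: destination terminal 114.63 + brokerage 404.90 + delivery 2031.48 + duty 9120.09 = 11671.10
Landed cost = invoice 60230.54 + 11671.10 = 71901.64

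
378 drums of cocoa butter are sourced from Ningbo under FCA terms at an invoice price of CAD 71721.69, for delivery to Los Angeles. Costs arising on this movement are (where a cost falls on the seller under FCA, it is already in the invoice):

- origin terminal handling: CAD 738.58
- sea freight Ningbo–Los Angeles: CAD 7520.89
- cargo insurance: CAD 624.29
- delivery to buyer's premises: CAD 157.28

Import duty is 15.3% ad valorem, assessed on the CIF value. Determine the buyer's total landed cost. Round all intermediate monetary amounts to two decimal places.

FCA: the seller delivers export-cleared goods to the carrier; the buyer bears costs from that point.
CIF value = FCA price + origin terminal + freight + insurance = 71721.69 + 738.58 + 7520.89 + 624.29 = 80605.45
Import duty = 80605.45 × 15.3% = 12332.63
Buyer bears: origin terminal 738.58 + freight 7520.89 + insurance 624.29 + delivery 157.28 + duty 12332.63 = 21373.67
Landed cost = invoice 71721.69 + 21373.67 = 93095.36

Total landed cost: CAD 93095.36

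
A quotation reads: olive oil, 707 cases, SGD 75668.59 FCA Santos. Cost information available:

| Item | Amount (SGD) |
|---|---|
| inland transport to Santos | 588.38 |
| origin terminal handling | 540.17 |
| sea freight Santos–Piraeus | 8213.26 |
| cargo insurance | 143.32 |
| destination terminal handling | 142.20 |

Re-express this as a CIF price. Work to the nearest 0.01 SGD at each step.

CIF price: SGD 84565.34

Not relevant to the conversion: inland to port — on the seller under both FCA and CIF; already in the FCA price and stays in the CIF price. destination terminal — on the buyer under both terms; not part of either seller's price.
From FCA to CIF, the seller additionally bears: origin terminal, freight, insurance.
CIF price = 75668.59 + 540.17 + 8213.26 + 143.32 = 84565.34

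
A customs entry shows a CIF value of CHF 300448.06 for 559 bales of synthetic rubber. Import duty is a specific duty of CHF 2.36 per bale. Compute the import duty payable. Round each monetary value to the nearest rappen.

Import duty: CHF 1319.24

Import duty = 559 × 2.36 = 1319.24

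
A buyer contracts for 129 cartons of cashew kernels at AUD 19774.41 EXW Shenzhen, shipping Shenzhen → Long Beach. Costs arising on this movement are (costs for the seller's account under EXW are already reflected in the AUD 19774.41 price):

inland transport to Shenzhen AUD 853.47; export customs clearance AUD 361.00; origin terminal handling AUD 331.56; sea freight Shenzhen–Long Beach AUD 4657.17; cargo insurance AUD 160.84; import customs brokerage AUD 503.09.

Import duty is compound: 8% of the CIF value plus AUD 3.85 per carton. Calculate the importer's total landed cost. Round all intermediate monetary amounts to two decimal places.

Total landed cost: AUD 29229.27

EXW: the seller makes goods available at their premises; the buyer bears all onward costs.
CIF value = EXW price + inland to port + export clearance + origin terminal + freight + insurance = 19774.41 + 853.47 + 361.00 + 331.56 + 4657.17 + 160.84 = 26138.45
Ad valorem component: 26138.45 × 8% = 2091.08
Specific component: 129 × 3.85 = 496.65
Import duty = 2091.08 + 496.65 = 2587.73
Buyer bears: inland to port 853.47 + export clearance 361.00 + origin terminal 331.56 + freight 4657.17 + insurance 160.84 + brokerage 503.09 + duty 2587.73 = 9454.86
Landed cost = invoice 19774.41 + 9454.86 = 29229.27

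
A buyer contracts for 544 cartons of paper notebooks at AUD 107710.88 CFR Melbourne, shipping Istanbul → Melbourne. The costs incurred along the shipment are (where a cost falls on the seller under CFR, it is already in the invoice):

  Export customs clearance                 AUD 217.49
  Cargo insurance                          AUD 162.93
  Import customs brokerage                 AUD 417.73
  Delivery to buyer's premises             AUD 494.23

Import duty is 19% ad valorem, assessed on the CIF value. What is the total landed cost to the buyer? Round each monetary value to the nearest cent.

Total landed cost: AUD 129281.79

CFR: the seller pays costs through ocean freight to the destination port, but not insurance.
Already in the invoice (seller's account under CFR): export clearance — exclude.
CIF value = CFR price + insurance = 107710.88 + 162.93 = 107873.81
Import duty = 107873.81 × 19% = 20496.02
Buyer bears: insurance 162.93 + brokerage 417.73 + delivery 494.23 + duty 20496.02 = 21570.91
Landed cost = invoice 107710.88 + 21570.91 = 129281.79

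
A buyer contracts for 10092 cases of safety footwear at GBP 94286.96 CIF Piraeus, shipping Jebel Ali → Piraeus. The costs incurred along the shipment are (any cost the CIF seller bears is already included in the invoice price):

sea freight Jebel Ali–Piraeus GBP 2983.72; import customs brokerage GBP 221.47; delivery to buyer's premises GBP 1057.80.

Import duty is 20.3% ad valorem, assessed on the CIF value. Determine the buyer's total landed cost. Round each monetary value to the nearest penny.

CIF: the seller pays costs through ocean freight and marine insurance to the destination port.
Already in the invoice (seller's account under CIF): freight — exclude.
The CIF price already equals the CIF value: 94286.96
Import duty = 94286.96 × 20.3% = 19140.25
Buyer bears: brokerage 221.47 + delivery 1057.80 + duty 19140.25 = 20419.52
Landed cost = invoice 94286.96 + 20419.52 = 114706.48

Total landed cost: GBP 114706.48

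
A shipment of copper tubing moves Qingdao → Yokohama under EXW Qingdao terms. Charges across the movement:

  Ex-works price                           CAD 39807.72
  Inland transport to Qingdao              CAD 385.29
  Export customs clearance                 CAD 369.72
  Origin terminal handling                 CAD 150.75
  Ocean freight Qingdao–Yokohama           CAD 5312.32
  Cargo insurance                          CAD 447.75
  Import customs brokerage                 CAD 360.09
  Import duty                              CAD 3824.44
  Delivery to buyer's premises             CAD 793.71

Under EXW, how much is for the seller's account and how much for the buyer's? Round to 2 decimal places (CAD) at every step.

EXW: the seller makes goods available at their premises; the buyer bears all onward costs.
Seller's account: goods 39807.72 = 39807.72
Buyer's account: inland to port 385.29 + export clearance 369.72 + origin terminal 150.75 + freight 5312.32 + insurance 447.75 + brokerage 360.09 + duty 3824.44 + delivery 793.71 = 11644.07

Seller: CAD 39807.72; buyer: CAD 11644.07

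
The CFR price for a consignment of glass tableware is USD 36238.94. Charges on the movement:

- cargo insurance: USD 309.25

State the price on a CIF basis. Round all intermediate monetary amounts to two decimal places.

CIF price: USD 36548.19

From CFR to CIF, the seller additionally bears: insurance.
CIF price = 36238.94 + 309.25 = 36548.19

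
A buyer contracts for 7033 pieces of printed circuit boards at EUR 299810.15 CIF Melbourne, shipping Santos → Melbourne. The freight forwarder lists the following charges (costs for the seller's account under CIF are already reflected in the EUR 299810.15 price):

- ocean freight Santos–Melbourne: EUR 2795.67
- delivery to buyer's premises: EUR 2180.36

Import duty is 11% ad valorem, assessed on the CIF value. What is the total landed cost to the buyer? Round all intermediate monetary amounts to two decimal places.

CIF: the seller pays costs through ocean freight and marine insurance to the destination port.
Already in the invoice (seller's account under CIF): freight — exclude.
The CIF price already equals the CIF value: 299810.15
Import duty = 299810.15 × 11% = 32979.12
Buyer bears: delivery 2180.36 + duty 32979.12 = 35159.48
Landed cost = invoice 299810.15 + 35159.48 = 334969.63

Total landed cost: EUR 334969.63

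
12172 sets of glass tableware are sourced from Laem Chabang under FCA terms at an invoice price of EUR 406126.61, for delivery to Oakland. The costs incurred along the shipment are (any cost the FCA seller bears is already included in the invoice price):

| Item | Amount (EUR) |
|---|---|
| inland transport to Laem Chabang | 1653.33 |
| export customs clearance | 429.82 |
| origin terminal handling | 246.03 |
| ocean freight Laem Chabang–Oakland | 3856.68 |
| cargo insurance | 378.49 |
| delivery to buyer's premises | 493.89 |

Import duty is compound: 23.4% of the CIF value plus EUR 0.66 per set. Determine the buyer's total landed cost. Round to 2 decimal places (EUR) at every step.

Total landed cost: EUR 515217.45

FCA: the seller delivers export-cleared goods to the carrier; the buyer bears costs from that point.
Already in the invoice (seller's account under FCA): inland to port, export clearance — exclude.
CIF value = FCA price + origin terminal + freight + insurance = 406126.61 + 246.03 + 3856.68 + 378.49 = 410607.81
Ad valorem component: 410607.81 × 23.4% = 96082.23
Specific component: 12172 × 0.66 = 8033.52
Import duty = 96082.23 + 8033.52 = 104115.75
Buyer bears: origin terminal 246.03 + freight 3856.68 + insurance 378.49 + delivery 493.89 + duty 104115.75 = 109090.84
Landed cost = invoice 406126.61 + 109090.84 = 515217.45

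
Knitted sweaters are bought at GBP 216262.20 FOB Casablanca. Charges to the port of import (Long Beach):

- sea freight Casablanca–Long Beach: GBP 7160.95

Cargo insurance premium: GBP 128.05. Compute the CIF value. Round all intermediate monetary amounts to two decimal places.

CIF = FOB price + freight + insurance
CIF = 216262.20 + 7160.95 + 128.05 = 223551.20

CIF value: GBP 223551.20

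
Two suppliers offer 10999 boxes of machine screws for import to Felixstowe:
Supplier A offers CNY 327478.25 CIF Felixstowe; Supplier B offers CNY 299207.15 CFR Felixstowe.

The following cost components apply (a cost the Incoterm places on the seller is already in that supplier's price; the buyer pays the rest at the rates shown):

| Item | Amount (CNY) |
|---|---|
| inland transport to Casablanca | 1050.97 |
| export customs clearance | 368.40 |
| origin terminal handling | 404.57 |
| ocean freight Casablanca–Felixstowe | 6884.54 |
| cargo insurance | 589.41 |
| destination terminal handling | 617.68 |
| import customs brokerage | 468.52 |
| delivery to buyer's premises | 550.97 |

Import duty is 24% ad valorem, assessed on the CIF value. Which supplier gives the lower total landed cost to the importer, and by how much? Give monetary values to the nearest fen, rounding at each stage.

Supplier A (CIF):
The CIF price already equals the CIF value: 327478.25
Import duty = 327478.25 × 24% = 78594.78
Buyer bears (A): 617.68 + 468.52 + 550.97 = 1637.17
Landed cost (A) = invoice 327478.25 + 1637.17 + duty 78594.78 = 407710.20
Supplier B (CFR):
CIF value = CFR price + insurance = 299207.15 + 589.41 = 299796.56
Import duty = 299796.56 × 24% = 71951.17
Buyer bears (B): 589.41 + 617.68 + 468.52 + 550.97 = 2226.58
Landed cost (B) = invoice 299207.15 + 2226.58 + duty 71951.17 = 373384.90
Difference = |407710.20 − 373384.90| = 34325.30

Supplier B is cheaper by CNY 34325.30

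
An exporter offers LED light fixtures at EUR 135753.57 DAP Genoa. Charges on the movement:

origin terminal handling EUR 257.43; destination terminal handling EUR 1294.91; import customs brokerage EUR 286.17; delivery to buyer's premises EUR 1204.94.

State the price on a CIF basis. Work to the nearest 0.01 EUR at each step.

Not relevant to the conversion: origin terminal — on the seller under both DAP and CIF; already in the DAP price and stays in the CIF price. brokerage — on the buyer under both terms; not part of either seller's price.
From DAP to CIF, the seller no longer bears: destination terminal, delivery.
CIF price = 135753.57 − 1294.91 − 1204.94 = 133253.72

CIF price: EUR 133253.72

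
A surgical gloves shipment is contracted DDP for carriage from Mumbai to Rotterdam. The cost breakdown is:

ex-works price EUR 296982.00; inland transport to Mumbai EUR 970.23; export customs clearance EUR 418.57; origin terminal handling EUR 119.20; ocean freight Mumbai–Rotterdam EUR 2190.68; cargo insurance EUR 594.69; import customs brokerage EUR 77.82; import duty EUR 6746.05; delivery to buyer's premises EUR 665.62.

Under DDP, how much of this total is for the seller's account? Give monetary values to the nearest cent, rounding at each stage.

DDP: the seller bears all costs including import duty.
Seller's account: goods 296982.00 + inland to port 970.23 + export clearance 418.57 + origin terminal 119.20 + freight 2190.68 + insurance 594.69 + brokerage 77.82 + duty 6746.05 + delivery 665.62 = 308764.86
Buyer's account: 0.00

Seller's account: EUR 308764.86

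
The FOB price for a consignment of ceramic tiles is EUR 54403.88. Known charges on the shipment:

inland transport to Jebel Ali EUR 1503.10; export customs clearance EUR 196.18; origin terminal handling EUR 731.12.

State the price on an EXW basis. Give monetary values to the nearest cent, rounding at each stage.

EXW price: EUR 51973.48

From FOB to EXW, the seller no longer bears: inland to port, export clearance, origin terminal.
EXW price = 54403.88 − 1503.10 − 196.18 − 731.12 = 51973.48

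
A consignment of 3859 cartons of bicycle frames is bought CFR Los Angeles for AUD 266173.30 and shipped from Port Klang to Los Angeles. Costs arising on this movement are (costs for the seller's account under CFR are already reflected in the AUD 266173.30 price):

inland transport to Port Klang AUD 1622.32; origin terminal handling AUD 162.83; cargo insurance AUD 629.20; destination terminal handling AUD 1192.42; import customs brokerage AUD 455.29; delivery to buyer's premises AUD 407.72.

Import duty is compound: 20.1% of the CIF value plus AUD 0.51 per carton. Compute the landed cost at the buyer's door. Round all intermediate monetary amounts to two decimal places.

Total landed cost: AUD 324453.32

CFR: the seller pays costs through ocean freight to the destination port, but not insurance.
Already in the invoice (seller's account under CFR): inland to port, origin terminal — exclude.
CIF value = CFR price + insurance = 266173.30 + 629.20 = 266802.50
Ad valorem component: 266802.50 × 20.1% = 53627.30
Specific component: 3859 × 0.51 = 1968.09
Import duty = 53627.30 + 1968.09 = 55595.39
Buyer bears: insurance 629.20 + destination terminal 1192.42 + brokerage 455.29 + delivery 407.72 + duty 55595.39 = 58280.02
Landed cost = invoice 266173.30 + 58280.02 = 324453.32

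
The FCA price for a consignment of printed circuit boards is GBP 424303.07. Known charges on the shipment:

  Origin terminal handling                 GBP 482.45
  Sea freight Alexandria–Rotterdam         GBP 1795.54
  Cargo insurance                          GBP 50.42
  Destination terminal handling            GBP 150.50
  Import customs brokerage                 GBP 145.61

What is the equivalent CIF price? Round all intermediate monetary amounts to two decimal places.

CIF price: GBP 426631.48

Not relevant to the conversion: brokerage, destination terminal — on the buyer under both terms; not part of either seller's price.
From FCA to CIF, the seller additionally bears: origin terminal, freight, insurance.
CIF price = 424303.07 + 482.45 + 1795.54 + 50.42 = 426631.48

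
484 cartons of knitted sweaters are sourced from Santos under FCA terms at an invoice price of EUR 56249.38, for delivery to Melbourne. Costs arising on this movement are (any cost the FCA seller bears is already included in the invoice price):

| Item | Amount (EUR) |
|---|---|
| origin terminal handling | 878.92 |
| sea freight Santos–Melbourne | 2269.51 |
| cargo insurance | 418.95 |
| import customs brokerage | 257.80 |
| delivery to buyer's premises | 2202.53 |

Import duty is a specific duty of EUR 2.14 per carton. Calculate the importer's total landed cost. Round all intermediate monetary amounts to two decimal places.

Total landed cost: EUR 63312.85

FCA: the seller delivers export-cleared goods to the carrier; the buyer bears costs from that point.
CIF value = FCA price + origin terminal + freight + insurance = 56249.38 + 878.92 + 2269.51 + 418.95 = 59816.76
Import duty = 484 × 2.14 = 1035.76
Buyer bears: origin terminal 878.92 + freight 2269.51 + insurance 418.95 + brokerage 257.80 + delivery 2202.53 + duty 1035.76 = 7063.47
Landed cost = invoice 56249.38 + 7063.47 = 63312.85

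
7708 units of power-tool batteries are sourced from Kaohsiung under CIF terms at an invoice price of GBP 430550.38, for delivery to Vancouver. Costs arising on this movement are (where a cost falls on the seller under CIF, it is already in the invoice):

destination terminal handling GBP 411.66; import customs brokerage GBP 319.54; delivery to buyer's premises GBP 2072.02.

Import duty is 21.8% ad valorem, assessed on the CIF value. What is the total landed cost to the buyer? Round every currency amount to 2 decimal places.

Total landed cost: GBP 527213.58

CIF: the seller pays costs through ocean freight and marine insurance to the destination port.
The CIF price already equals the CIF value: 430550.38
Import duty = 430550.38 × 21.8% = 93859.98
Buyer bears: destination terminal 411.66 + brokerage 319.54 + delivery 2072.02 + duty 93859.98 = 96663.20
Landed cost = invoice 430550.38 + 96663.20 = 527213.58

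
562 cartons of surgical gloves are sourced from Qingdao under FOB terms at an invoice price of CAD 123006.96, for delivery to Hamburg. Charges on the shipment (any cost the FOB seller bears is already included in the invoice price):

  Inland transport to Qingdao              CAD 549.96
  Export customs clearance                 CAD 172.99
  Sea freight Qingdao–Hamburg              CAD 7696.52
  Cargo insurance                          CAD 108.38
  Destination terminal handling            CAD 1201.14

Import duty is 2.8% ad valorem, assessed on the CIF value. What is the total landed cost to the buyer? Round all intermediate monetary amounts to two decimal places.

Total landed cost: CAD 135675.73

FOB: the seller bears costs until goods are on board at the origin port; the buyer bears freight, insurance and all costs thereafter.
Already in the invoice (seller's account under FOB): inland to port, export clearance — exclude.
CIF value = FOB price + freight + insurance = 123006.96 + 7696.52 + 108.38 = 130811.86
Import duty = 130811.86 × 2.8% = 3662.73
Buyer bears: freight 7696.52 + insurance 108.38 + destination terminal 1201.14 + duty 3662.73 = 12668.77
Landed cost = invoice 123006.96 + 12668.77 = 135675.73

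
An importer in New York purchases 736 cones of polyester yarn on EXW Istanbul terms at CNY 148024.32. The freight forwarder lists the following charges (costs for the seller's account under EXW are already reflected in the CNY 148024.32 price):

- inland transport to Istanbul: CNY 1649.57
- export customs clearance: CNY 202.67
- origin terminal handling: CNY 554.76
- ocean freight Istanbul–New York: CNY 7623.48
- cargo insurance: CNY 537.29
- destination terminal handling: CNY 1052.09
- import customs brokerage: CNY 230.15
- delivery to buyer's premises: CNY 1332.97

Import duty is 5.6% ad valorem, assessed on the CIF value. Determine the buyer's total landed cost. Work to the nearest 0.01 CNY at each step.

EXW: the seller makes goods available at their premises; the buyer bears all onward costs.
CIF value = EXW price + inland to port + export clearance + origin terminal + freight + insurance = 148024.32 + 1649.57 + 202.67 + 554.76 + 7623.48 + 537.29 = 158592.09
Import duty = 158592.09 × 5.6% = 8881.16
Buyer bears: inland to port 1649.57 + export clearance 202.67 + origin terminal 554.76 + freight 7623.48 + insurance 537.29 + destination terminal 1052.09 + brokerage 230.15 + delivery 1332.97 + duty 8881.16 = 22064.14
Landed cost = invoice 148024.32 + 22064.14 = 170088.46

Total landed cost: CNY 170088.46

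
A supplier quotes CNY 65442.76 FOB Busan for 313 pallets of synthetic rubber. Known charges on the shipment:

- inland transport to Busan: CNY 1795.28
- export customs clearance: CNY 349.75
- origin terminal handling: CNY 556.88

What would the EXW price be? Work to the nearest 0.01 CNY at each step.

EXW price: CNY 62740.85

From FOB to EXW, the seller no longer bears: inland to port, export clearance, origin terminal.
EXW price = 65442.76 − 1795.28 − 349.75 − 556.88 = 62740.85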